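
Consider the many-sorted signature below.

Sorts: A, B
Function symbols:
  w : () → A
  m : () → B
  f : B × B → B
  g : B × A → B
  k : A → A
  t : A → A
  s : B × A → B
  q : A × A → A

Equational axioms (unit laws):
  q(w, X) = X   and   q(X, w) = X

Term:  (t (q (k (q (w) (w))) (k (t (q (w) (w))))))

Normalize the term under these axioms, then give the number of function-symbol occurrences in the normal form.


1. (t (q (k (q (w) (w))) (k (t (q (w) (w))))))  →  (t (q (k (w)) (k (t (q (w) (w))))))
2. (t (q (k (w)) (k (t (q (w) (w))))))  →  (t (q (k (w)) (k (t (w)))))
normal form: (t (q (k (w)) (k (t (w)))))

size = 7


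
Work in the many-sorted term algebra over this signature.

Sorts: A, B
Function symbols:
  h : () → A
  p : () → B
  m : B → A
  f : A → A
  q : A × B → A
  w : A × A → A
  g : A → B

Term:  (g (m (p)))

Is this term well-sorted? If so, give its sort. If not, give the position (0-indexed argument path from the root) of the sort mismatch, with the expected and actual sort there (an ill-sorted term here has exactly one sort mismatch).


    (p) : B
  (m (p)) : A
(g (m (p))) : B

well-sorted; sort = B


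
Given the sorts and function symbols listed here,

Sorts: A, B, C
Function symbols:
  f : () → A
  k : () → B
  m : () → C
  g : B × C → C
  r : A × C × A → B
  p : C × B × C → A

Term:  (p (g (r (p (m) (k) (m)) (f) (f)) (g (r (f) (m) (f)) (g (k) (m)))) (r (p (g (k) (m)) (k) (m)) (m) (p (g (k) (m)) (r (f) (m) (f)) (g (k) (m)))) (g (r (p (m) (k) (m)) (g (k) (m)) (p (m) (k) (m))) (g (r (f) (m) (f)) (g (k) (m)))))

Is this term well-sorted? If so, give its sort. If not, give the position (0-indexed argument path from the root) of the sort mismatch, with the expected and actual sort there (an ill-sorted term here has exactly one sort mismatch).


        (m) : C
        (k) : B
        (m) : C
      (p (m) (k) (m)) : A
      (f) : A
      (f) : A
    (r (p (m) (k) (m)) (f) (f)) : ✗ arg 1 at [0, 0, 1] has sort A, expected C
        (f) : A
        (m) : C
        (f) : A
      (r (f) (m) (f)) : B
        (k) : B
        (m) : C
      (g (k) (m)) : C
    (g (r (f) (m) (f)) (g (k) (m))) : C
        (k) : B
        (m) : C
      (g (k) (m)) : C
      (k) : B
      (m) : C
    (p (g (k) (m)) (k) (m)) : A
    (m) : C
        (k) : B
        (m) : C
      (g (k) (m)) : C
        (f) : A
        (m) : C
        (f) : A
      (r (f) (m) (f)) : B
        (k) : B
        (m) : C
      (g (k) (m)) : C
    (p (g (k) (m)) (r (f) (m) (f)) (g (k) (m))) : A
  (r (p (g (k) (m)) (k) (m)) (m) (p (g (k) (m)) (r (f) (m) (f)) (g (k) (m)))) : B
        (m) : C
        (k) : B
        (m) : C
      (p (m) (k) (m)) : A
        (k) : B
        (m) : C
      (g (k) (m)) : C
        (m) : C
        (k) : B
        (m) : C
      (p (m) (k) (m)) : A
    (r (p (m) (k) (m)) (g (k) (m)) (p (m) (k) (m))) : B
        (f) : A
        (m) : C
        (f) : A
      (r (f) (m) (f)) : B
        (k) : B
        (m) : C
      (g (k) (m)) : C
    (g (r (f) (m) (f)) (g (k) (m))) : C
  (g (r (p (m) (k) (m)) (g (k) (m)) (p (m) (k) (m))) (g (r (f) (m) (f)) (g (k) (m)))) : C

ill-sorted at position [0, 0, 1]: expected C, got A


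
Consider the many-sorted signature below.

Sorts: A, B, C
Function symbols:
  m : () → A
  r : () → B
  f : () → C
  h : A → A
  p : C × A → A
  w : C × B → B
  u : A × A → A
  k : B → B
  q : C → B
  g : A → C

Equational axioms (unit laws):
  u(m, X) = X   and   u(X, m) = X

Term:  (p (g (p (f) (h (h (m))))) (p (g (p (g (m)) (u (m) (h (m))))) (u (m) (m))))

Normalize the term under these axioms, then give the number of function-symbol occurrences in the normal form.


size = 15

1. (p (g (p (f) (h (h (m))))) (p (g (p (g (m)) (u (m) (h (m))))) (u (m) (m))))  →  (p (g (p (f) (h (h (m))))) (p (g (p (g (m)) (h (m)))) (u (m) (m))))
2. (p (g (p (f) (h (h (m))))) (p (g (p (g (m)) (h (m)))) (u (m) (m))))  →  (p (g (p (f) (h (h (m))))) (p (g (p (g (m)) (h (m)))) (m)))
normal form: (p (g (p (f) (h (h (m))))) (p (g (p (g (m)) (h (m)))) (m)))


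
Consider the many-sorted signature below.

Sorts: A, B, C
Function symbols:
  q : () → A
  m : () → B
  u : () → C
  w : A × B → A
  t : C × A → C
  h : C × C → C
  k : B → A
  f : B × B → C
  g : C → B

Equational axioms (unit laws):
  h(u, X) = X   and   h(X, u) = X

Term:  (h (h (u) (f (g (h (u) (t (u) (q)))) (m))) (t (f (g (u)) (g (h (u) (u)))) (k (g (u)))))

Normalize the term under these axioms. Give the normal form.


normal form = (h (f (g (t (u) (q))) (m)) (t (f (g (u)) (g (u))) (k (g (u)))))

1. (h (h (u) (f (g (h (u) (t (u) (q)))) (m))) (t (f (g (u)) (g (h (u) (u)))) (k (g (u)))))  →  (h (f (g (h (u) (t (u) (q)))) (m)) (t (f (g (u)) (g (h (u) (u)))) (k (g (u)))))
2. (h (f (g (h (u) (t (u) (q)))) (m)) (t (f (g (u)) (g (h (u) (u)))) (k (g (u)))))  →  (h (f (g (t (u) (q))) (m)) (t (f (g (u)) (g (h (u) (u)))) (k (g (u)))))
3. (h (f (g (t (u) (q))) (m)) (t (f (g (u)) (g (h (u) (u)))) (k (g (u)))))  →  (h (f (g (t (u) (q))) (m)) (t (f (g (u)) (g (u))) (k (g (u)))))


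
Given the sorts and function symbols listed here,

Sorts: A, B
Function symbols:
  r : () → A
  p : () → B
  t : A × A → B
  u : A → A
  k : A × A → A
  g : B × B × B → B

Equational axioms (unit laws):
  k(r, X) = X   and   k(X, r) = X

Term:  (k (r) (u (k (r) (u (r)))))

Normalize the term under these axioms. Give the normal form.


1. (k (r) (u (k (r) (u (r)))))  →  (u (k (r) (u (r))))
2. (u (k (r) (u (r))))  →  (u (u (r)))

normal form = (u (u (r)))


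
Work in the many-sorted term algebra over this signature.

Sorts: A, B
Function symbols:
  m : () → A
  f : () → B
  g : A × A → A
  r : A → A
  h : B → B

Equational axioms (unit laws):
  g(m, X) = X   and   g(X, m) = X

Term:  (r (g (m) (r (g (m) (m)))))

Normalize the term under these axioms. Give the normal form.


normal form = (r (r (m)))

1. (r (g (m) (r (g (m) (m)))))  →  (r (r (g (m) (m))))
2. (r (r (g (m) (m))))  →  (r (r (m)))


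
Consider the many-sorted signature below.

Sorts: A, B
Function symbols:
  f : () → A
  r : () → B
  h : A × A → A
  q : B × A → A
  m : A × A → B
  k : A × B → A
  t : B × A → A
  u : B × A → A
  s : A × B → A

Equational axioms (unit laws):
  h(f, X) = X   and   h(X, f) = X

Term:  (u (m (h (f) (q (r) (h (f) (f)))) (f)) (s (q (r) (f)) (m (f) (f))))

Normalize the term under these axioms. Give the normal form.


normal form = (u (m (q (r) (f)) (f)) (s (q (r) (f)) (m (f) (f))))

1. (u (m (h (f) (q (r) (h (f) (f)))) (f)) (s (q (r) (f)) (m (f) (f))))  →  (u (m (q (r) (h (f) (f))) (f)) (s (q (r) (f)) (m (f) (f))))
2. (u (m (q (r) (h (f) (f))) (f)) (s (q (r) (f)) (m (f) (f))))  →  (u (m (q (r) (f)) (f)) (s (q (r) (f)) (m (f) (f))))


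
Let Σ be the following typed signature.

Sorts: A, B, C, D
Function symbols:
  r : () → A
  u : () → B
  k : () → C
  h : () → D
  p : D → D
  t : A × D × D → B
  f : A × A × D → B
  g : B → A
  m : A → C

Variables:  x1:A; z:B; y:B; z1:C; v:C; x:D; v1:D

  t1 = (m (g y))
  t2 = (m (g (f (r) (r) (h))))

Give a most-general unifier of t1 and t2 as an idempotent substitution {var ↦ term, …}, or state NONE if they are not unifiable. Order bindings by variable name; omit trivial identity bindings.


{y ↦ (f (r) (r) (h))}


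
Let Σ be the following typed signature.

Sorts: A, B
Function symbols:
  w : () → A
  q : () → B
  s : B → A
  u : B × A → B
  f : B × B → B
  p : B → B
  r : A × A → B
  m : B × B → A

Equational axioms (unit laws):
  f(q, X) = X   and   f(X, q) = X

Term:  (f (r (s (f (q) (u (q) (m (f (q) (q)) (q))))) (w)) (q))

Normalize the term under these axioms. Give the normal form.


normal form = (r (s (u (q) (m (q) (q)))) (w))

1. (f (r (s (f (q) (u (q) (m (f (q) (q)) (q))))) (w)) (q))  →  (r (s (f (q) (u (q) (m (f (q) (q)) (q))))) (w))
2. (r (s (f (q) (u (q) (m (f (q) (q)) (q))))) (w))  →  (r (s (u (q) (m (f (q) (q)) (q)))) (w))
3. (r (s (u (q) (m (f (q) (q)) (q)))) (w))  →  (r (s (u (q) (m (q) (q)))) (w))


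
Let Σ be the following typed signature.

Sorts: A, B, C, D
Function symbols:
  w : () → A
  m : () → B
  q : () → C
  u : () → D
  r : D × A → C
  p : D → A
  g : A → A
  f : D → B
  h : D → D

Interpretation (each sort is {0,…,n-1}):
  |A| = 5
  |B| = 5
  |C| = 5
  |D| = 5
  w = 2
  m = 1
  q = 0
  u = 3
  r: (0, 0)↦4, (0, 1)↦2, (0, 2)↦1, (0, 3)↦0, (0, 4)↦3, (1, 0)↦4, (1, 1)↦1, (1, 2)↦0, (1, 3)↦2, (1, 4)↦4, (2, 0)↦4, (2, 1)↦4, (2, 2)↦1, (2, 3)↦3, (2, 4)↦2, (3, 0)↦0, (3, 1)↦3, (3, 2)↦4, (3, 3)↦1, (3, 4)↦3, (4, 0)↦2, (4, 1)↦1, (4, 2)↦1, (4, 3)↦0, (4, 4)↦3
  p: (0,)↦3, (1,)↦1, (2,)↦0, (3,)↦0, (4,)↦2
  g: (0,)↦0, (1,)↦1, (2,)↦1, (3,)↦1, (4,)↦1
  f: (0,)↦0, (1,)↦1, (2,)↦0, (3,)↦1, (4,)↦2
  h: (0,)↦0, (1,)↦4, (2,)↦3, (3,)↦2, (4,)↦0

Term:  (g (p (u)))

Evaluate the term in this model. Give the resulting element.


  u = 3
  (p (u)) = p(3,) = 0
  (g (p (u))) = g(0,) = 0

value = 0


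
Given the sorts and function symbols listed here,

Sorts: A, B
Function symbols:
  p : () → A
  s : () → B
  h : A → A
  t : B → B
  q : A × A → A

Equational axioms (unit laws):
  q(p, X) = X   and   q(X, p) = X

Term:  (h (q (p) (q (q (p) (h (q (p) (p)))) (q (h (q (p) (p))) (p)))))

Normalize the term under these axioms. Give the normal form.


1. (h (q (p) (q (q (p) (h (q (p) (p)))) (q (h (q (p) (p))) (p)))))  →  (h (q (q (p) (h (q (p) (p)))) (q (h (q (p) (p))) (p))))
2. (h (q (q (p) (h (q (p) (p)))) (q (h (q (p) (p))) (p))))  →  (h (q (h (q (p) (p))) (q (h (q (p) (p))) (p))))
3. (h (q (h (q (p) (p))) (q (h (q (p) (p))) (p))))  →  (h (q (h (p)) (q (h (q (p) (p))) (p))))
4. (h (q (h (p)) (q (h (q (p) (p))) (p))))  →  (h (q (h (p)) (h (q (p) (p)))))
5. (h (q (h (p)) (h (q (p) (p)))))  →  (h (q (h (p)) (h (p))))

normal form = (h (q (h (p)) (h (p))))


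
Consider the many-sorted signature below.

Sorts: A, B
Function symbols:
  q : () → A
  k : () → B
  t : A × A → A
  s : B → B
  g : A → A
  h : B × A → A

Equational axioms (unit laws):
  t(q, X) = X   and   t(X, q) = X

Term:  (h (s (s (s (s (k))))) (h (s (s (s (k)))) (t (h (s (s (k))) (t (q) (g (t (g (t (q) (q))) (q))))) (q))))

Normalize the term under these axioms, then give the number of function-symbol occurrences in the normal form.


1. (h (s (s (s (s (k))))) (h (s (s (s (k)))) (t (h (s (s (k))) (t (q) (g (t (g (t (q) (q))) (q))))) (q))))  →  (h (s (s (s (s (k))))) (h (s (s (s (k)))) (h (s (s (k))) (t (q) (g (t (g (t (q) (q))) (q)))))))
2. (h (s (s (s (s (k))))) (h (s (s (s (k)))) (h (s (s (k))) (t (q) (g (t (g (t (q) (q))) (q)))))))  →  (h (s (s (s (s (k))))) (h (s (s (s (k)))) (h (s (s (k))) (g (t (g (t (q) (q))) (q))))))
3. (h (s (s (s (s (k))))) (h (s (s (s (k)))) (h (s (s (k))) (g (t (g (t (q) (q))) (q))))))  →  (h (s (s (s (s (k))))) (h (s (s (s (k)))) (h (s (s (k))) (g (g (t (q) (q)))))))
4. (h (s (s (s (s (k))))) (h (s (s (s (k)))) (h (s (s (k))) (g (g (t (q) (q)))))))  →  (h (s (s (s (s (k))))) (h (s (s (s (k)))) (h (s (s (k))) (g (g (q))))))
normal form: (h (s (s (s (s (k))))) (h (s (s (s (k)))) (h (s (s (k))) (g (g (q))))))

size = 18


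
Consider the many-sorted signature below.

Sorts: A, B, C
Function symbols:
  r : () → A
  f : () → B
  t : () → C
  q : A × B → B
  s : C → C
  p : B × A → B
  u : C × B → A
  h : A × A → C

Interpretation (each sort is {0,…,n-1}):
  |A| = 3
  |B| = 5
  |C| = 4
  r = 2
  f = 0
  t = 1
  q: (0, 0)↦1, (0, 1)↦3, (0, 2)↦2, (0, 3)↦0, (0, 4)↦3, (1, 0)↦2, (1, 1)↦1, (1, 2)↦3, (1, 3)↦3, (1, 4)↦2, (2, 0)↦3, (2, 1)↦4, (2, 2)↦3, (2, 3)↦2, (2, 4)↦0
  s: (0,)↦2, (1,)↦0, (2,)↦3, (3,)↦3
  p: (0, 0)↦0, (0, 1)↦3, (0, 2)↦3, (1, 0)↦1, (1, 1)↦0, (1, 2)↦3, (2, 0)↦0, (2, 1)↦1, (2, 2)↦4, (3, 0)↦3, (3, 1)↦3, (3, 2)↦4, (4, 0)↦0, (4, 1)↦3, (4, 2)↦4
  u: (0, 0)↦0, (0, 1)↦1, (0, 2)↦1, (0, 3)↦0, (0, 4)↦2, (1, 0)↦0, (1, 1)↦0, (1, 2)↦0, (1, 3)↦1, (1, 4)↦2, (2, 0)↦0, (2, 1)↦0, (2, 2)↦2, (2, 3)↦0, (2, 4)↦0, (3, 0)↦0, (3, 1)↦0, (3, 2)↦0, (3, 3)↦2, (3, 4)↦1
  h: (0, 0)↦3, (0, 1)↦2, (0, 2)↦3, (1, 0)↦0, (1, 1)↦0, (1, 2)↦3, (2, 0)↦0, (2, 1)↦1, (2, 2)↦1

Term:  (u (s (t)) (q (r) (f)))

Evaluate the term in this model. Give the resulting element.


  t = 1
  (s (t)) = s(1,) = 0
  r = 2
  f = 0
  (q (r) (f)) = q(2, 0) = 3
  (u (s (t)) (q (r) (f))) = u(0, 3) = 0

value = 0


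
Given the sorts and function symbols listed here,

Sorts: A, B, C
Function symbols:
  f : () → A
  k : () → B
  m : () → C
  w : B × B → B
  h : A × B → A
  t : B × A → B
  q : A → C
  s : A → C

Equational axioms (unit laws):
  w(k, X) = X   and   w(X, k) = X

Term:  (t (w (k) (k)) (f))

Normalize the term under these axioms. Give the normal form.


1. (t (w (k) (k)) (f))  →  (t (k) (f))

normal form = (t (k) (f))


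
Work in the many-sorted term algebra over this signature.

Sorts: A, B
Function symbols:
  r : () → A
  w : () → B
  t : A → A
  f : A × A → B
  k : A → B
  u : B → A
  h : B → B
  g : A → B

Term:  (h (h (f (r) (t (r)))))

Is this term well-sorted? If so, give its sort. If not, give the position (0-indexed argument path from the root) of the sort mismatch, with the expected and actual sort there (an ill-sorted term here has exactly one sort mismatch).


      (r) : A
        (r) : A
      (t (r)) : A
    (f (r) (t (r))) : B
  (h (f (r) (t (r)))) : B
(h (h (f (r) (t (r))))) : B

well-sorted; sort = B


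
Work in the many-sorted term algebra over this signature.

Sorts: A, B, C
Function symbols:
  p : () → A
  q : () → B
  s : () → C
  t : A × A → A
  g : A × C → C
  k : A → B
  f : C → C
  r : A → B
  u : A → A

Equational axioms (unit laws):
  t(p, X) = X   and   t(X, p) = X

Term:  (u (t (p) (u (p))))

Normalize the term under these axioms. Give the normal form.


normal form = (u (u (p)))

1. (u (t (p) (u (p))))  →  (u (u (p)))


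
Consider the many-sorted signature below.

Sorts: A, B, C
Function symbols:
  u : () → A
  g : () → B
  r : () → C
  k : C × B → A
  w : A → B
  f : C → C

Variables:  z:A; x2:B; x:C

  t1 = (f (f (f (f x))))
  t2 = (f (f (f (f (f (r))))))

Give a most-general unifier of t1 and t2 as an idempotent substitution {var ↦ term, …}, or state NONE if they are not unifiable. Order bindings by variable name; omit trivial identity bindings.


{x ↦ (f (r))}


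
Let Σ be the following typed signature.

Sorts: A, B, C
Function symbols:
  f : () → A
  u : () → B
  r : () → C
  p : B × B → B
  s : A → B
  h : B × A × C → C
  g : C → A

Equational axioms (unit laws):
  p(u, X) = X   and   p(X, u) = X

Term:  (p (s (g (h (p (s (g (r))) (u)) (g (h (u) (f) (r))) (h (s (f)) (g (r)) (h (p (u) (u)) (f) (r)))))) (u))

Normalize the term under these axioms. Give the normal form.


1. (p (s (g (h (p (s (g (r))) (u)) (g (h (u) (f) (r))) (h (s (f)) (g (r)) (h (p (u) (u)) (f) (r)))))) (u))  →  (s (g (h (p (s (g (r))) (u)) (g (h (u) (f) (r))) (h (s (f)) (g (r)) (h (p (u) (u)) (f) (r))))))
2. (s (g (h (p (s (g (r))) (u)) (g (h (u) (f) (r))) (h (s (f)) (g (r)) (h (p (u) (u)) (f) (r))))))  →  (s (g (h (s (g (r))) (g (h (u) (f) (r))) (h (s (f)) (g (r)) (h (p (u) (u)) (f) (r))))))
3. (s (g (h (s (g (r))) (g (h (u) (f) (r))) (h (s (f)) (g (r)) (h (p (u) (u)) (f) (r))))))  →  (s (g (h (s (g (r))) (g (h (u) (f) (r))) (h (s (f)) (g (r)) (h (u) (f) (r))))))

normal form = (s (g (h (s (g (r))) (g (h (u) (f) (r))) (h (s (f)) (g (r)) (h (u) (f) (r))))))


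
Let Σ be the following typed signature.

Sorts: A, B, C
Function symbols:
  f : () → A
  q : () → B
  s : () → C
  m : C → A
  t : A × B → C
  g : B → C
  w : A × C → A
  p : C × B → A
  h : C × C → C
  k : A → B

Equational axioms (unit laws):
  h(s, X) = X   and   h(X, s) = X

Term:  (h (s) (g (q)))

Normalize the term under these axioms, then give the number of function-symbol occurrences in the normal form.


1. (h (s) (g (q)))  →  (g (q))
normal form: (g (q))

size = 2


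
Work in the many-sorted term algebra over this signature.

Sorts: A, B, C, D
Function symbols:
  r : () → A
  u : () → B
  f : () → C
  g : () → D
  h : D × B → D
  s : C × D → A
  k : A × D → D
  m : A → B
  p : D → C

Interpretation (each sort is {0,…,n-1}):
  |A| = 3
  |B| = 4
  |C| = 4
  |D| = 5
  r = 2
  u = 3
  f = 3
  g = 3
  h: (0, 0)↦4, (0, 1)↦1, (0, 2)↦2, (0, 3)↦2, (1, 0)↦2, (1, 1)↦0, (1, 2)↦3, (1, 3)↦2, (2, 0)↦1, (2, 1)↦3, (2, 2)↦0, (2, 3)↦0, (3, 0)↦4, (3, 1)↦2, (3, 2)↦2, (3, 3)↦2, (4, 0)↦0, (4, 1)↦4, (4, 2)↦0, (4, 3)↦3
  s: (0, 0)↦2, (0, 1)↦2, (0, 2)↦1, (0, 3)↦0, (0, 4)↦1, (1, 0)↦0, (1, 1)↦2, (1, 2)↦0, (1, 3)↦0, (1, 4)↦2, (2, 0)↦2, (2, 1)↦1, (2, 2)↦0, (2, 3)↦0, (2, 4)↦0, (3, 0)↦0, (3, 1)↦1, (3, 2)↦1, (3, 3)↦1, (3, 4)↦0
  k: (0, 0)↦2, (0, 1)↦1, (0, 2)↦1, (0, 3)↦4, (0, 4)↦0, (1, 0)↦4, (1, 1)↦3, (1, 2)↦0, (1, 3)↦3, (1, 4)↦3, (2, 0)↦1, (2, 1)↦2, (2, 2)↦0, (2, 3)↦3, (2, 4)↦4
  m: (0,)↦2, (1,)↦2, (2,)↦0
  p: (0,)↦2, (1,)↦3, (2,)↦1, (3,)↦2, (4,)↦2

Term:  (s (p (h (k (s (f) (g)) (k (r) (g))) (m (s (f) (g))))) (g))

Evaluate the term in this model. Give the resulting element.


  f = 3
  g = 3
  (s (f) (g)) = s(3, 3) = 1
  r = 2
  g = 3
  (k (r) (g)) = k(2, 3) = 3
  (k (s (f) (g)) (k (r) (g))) = k(1, 3) = 3
  f = 3
  g = 3
  (s (f) (g)) = s(3, 3) = 1
  (m (s (f) (g))) = m(1,) = 2
  (h (k (s (f) (g)) (k (r) (g))) (m (s (f) (g)))) = h(3, 2) = 2
  (p (h (k (s (f) (g)) (k (r) (g))) (m (s (f) (g))))) = p(2,) = 1
  g = 3
  (s (p (h (k (s (f) (g)) (k (r) (g))) (m (s (f) (g))))) (g)) = s(1, 3) = 0

value = 0


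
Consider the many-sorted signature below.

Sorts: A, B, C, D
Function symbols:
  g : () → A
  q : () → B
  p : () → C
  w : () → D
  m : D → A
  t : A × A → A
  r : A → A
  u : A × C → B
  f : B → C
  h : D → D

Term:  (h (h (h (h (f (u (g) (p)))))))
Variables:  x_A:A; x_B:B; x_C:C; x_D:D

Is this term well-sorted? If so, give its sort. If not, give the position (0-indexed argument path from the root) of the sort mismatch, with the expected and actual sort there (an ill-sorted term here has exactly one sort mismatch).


ill-sorted at position [0, 0, 0, 0]: expected D, got C

            (g) : A
            (p) : C
          (u (g) (p)) : B
        (f (u (g) (p))) : C
      (h (f (u (g) (p)))) : ✗ arg 0 at [0, 0, 0, 0] has sort C, expected D


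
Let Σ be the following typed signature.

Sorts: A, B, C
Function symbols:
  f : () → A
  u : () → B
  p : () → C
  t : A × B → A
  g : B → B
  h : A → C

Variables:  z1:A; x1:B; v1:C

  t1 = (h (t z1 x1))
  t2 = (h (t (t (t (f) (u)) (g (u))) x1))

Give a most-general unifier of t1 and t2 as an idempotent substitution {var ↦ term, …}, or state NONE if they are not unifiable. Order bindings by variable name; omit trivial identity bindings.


{z1 ↦ (t (t (f) (u)) (g (u)))}


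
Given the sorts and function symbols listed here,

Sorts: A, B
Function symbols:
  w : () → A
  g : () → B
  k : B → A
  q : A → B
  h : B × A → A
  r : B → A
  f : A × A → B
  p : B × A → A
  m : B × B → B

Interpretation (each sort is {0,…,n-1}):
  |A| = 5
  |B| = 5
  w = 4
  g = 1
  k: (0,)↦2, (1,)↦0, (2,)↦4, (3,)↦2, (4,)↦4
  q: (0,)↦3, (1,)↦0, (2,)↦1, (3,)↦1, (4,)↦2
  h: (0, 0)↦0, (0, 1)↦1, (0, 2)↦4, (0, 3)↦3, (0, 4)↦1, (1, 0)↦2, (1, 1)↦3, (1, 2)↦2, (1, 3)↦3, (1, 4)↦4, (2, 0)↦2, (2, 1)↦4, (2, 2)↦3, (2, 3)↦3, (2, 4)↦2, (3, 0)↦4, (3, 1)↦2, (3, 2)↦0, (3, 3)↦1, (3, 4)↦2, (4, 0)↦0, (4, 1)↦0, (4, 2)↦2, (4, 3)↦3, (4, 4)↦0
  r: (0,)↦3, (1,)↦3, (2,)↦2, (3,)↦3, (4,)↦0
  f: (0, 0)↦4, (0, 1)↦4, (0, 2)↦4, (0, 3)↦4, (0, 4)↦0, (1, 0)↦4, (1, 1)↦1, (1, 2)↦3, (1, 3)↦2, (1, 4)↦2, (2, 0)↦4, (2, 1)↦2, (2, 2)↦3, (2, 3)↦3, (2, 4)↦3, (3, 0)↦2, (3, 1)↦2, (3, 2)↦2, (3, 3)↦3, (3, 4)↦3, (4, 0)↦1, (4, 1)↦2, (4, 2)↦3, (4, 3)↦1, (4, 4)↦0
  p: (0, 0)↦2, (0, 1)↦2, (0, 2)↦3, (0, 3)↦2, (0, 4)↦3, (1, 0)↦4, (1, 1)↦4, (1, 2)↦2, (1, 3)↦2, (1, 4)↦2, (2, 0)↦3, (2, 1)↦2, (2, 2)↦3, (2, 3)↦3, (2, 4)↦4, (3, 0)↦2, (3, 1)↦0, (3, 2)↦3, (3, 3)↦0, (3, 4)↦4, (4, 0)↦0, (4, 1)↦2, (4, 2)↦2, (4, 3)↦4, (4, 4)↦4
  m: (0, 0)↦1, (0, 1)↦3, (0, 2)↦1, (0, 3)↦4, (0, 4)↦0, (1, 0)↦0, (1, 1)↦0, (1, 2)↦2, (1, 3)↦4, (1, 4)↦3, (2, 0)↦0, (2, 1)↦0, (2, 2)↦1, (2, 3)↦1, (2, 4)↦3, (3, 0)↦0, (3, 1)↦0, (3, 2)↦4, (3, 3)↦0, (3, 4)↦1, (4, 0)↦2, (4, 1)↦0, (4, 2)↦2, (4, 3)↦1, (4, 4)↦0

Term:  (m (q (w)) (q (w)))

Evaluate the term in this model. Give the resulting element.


  w = 4
  (q (w)) = q(4,) = 2
  w = 4
  (q (w)) = q(4,) = 2
  (m (q (w)) (q (w))) = m(2, 2) = 1

value = 1


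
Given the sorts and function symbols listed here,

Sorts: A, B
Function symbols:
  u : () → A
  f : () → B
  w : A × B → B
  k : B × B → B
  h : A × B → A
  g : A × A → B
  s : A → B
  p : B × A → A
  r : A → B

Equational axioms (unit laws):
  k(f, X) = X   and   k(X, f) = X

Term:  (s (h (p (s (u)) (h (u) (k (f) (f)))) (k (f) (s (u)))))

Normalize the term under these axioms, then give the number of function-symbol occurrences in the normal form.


size = 10

1. (s (h (p (s (u)) (h (u) (k (f) (f)))) (k (f) (s (u)))))  →  (s (h (p (s (u)) (h (u) (f))) (k (f) (s (u)))))
2. (s (h (p (s (u)) (h (u) (f))) (k (f) (s (u)))))  →  (s (h (p (s (u)) (h (u) (f))) (s (u))))
normal form: (s (h (p (s (u)) (h (u) (f))) (s (u))))


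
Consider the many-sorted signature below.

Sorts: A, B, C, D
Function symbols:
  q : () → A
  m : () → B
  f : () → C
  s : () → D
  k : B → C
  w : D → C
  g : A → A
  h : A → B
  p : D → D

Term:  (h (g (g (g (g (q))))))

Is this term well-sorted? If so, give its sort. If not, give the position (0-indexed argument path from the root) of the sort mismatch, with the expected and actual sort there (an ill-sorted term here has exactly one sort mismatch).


well-sorted; sort = B

          (q) : A
        (g (q)) : A
      (g (g (q))) : A
    (g (g (g (q)))) : A
  (g (g (g (g (q))))) : A
(h (g (g (g (g (q)))))) : B


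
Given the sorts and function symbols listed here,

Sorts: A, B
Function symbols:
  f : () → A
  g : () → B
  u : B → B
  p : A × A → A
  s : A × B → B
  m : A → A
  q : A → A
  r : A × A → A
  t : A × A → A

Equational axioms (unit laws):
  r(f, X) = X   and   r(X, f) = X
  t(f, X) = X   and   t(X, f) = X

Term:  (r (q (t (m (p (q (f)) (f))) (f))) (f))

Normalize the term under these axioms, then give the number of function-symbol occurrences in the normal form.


size = 6

1. (r (q (t (m (p (q (f)) (f))) (f))) (f))  →  (q (t (m (p (q (f)) (f))) (f)))
2. (q (t (m (p (q (f)) (f))) (f)))  →  (q (m (p (q (f)) (f))))
normal form: (q (m (p (q (f)) (f))))


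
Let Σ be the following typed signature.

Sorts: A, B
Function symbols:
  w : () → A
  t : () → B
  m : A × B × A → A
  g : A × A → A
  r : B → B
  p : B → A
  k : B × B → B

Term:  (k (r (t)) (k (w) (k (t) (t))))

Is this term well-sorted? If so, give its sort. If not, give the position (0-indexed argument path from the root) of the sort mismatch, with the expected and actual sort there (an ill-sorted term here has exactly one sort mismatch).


    (t) : B
  (r (t)) : B
    (w) : A
      (t) : B
      (t) : B
    (k (t) (t)) : B
  (k (w) (k (t) (t))) : ✗ arg 0 at [1, 0] has sort A, expected B

ill-sorted at position [1, 0]: expected B, got A


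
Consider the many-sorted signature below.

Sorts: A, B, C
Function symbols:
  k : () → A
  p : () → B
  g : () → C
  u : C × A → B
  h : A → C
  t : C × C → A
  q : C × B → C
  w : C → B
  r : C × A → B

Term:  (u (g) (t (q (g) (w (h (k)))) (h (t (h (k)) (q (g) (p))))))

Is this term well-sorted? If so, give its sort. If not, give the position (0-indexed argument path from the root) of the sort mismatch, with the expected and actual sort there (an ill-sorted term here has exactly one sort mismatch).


well-sorted; sort = B

  (g) : C
      (g) : C
          (k) : A
        (h (k)) : C
      (w (h (k))) : B
    (q (g) (w (h (k)))) : C
          (k) : A
        (h (k)) : C
          (g) : C
          (p) : B
        (q (g) (p)) : C
      (t (h (k)) (q (g) (p))) : A
    (h (t (h (k)) (q (g) (p)))) : C
  (t (q (g) (w (h (k)))) (h (t (h (k)) (q (g) (p))))) : A
(u (g) (t (q (g) (w (h (k)))) (h (t (h (k)) (q (g) (p)))))) : B


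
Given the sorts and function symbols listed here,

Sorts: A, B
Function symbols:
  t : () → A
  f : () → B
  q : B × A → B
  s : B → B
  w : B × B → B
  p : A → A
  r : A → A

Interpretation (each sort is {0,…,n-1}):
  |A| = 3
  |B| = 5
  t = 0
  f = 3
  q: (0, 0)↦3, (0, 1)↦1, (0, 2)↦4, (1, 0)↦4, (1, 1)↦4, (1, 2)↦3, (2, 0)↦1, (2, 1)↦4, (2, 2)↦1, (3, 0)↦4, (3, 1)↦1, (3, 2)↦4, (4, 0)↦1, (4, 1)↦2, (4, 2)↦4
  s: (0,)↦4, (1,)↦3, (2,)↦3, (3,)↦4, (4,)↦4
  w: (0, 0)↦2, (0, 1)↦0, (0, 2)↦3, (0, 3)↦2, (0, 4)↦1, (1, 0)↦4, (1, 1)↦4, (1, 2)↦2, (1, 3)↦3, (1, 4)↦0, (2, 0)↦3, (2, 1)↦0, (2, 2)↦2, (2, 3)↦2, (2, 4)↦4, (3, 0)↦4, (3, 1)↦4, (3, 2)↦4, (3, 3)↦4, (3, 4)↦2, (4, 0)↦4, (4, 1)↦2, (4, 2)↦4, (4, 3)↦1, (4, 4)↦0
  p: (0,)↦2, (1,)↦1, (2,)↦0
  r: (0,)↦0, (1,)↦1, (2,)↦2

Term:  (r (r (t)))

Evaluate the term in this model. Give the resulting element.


  t = 0
  (r (t)) = r(0,) = 0
  (r (r (t))) = r(0,) = 0

value = 0


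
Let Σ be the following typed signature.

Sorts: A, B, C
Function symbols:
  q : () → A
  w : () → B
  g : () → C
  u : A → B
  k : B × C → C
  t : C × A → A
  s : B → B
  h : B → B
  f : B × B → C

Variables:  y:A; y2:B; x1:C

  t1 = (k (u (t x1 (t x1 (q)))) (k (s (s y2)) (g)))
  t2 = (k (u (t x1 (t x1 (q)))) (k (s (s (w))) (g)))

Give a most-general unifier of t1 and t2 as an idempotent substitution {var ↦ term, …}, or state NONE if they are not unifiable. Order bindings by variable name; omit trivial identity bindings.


{y2 ↦ (w)}


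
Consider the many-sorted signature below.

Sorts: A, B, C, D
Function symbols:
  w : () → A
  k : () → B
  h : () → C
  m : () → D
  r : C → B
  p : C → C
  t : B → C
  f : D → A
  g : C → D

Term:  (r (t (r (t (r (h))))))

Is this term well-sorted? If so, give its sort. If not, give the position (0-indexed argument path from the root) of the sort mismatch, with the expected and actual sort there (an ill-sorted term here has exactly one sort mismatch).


well-sorted; sort = B

          (h) : C
        (r (h)) : B
      (t (r (h))) : C
    (r (t (r (h)))) : B
  (t (r (t (r (h))))) : C
(r (t (r (t (r (h)))))) : B


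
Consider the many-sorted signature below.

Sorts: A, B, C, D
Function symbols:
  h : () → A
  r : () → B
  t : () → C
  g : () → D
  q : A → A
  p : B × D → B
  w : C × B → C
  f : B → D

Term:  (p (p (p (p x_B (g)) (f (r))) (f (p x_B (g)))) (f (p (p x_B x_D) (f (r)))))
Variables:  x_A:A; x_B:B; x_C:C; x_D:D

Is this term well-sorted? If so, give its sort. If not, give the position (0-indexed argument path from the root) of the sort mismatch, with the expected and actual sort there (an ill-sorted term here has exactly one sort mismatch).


well-sorted; sort = B

        x_B : B
        (g) : D
      (p x_B (g)) : B
        (r) : B
      (f (r)) : D
    (p (p x_B (g)) (f (r))) : B
        x_B : B
        (g) : D
      (p x_B (g)) : B
    (f (p x_B (g))) : D
  (p (p (p x_B (g)) (f (r))) (f (p x_B (g)))) : B
        x_B : B
        x_D : D
      (p x_B x_D) : B
        (r) : B
      (f (r)) : D
    (p (p x_B x_D) (f (r))) : B
  (f (p (p x_B x_D) (f (r)))) : D
(p (p (p (p x_B (g)) (f (r))) (f (p x_B (g)))) (f (p (p x_B x_D) (f (r))))) : B


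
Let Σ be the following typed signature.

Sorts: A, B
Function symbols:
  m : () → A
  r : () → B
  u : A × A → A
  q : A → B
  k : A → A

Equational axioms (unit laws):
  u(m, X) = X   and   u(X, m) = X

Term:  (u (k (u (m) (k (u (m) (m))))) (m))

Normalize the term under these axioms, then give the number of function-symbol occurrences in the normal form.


1. (u (k (u (m) (k (u (m) (m))))) (m))  →  (k (u (m) (k (u (m) (m)))))
2. (k (u (m) (k (u (m) (m)))))  →  (k (k (u (m) (m))))
3. (k (k (u (m) (m))))  →  (k (k (m)))
normal form: (k (k (m)))

size = 3


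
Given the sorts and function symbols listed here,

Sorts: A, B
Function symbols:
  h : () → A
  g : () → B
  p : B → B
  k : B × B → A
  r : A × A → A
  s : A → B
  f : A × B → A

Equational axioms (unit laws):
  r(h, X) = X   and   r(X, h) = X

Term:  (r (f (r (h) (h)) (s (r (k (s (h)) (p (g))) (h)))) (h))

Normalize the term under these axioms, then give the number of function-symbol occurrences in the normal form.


size = 8

1. (r (f (r (h) (h)) (s (r (k (s (h)) (p (g))) (h)))) (h))  →  (f (r (h) (h)) (s (r (k (s (h)) (p (g))) (h))))
2. (f (r (h) (h)) (s (r (k (s (h)) (p (g))) (h))))  →  (f (h) (s (r (k (s (h)) (p (g))) (h))))
3. (f (h) (s (r (k (s (h)) (p (g))) (h))))  →  (f (h) (s (k (s (h)) (p (g)))))
normal form: (f (h) (s (k (s (h)) (p (g)))))


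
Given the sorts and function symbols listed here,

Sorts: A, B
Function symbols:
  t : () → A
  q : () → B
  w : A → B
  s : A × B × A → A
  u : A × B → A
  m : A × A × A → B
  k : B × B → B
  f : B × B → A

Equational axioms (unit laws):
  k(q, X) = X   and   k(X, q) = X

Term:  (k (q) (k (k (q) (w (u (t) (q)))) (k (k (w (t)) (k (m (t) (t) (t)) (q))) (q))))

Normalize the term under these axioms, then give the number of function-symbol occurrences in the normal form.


size = 12

1. (k (q) (k (k (q) (w (u (t) (q)))) (k (k (w (t)) (k (m (t) (t) (t)) (q))) (q))))  →  (k (k (q) (w (u (t) (q)))) (k (k (w (t)) (k (m (t) (t) (t)) (q))) (q)))
2. (k (k (q) (w (u (t) (q)))) (k (k (w (t)) (k (m (t) (t) (t)) (q))) (q)))  →  (k (w (u (t) (q))) (k (k (w (t)) (k (m (t) (t) (t)) (q))) (q)))
3. (k (w (u (t) (q))) (k (k (w (t)) (k (m (t) (t) (t)) (q))) (q)))  →  (k (w (u (t) (q))) (k (w (t)) (k (m (t) (t) (t)) (q))))
4. (k (w (u (t) (q))) (k (w (t)) (k (m (t) (t) (t)) (q))))  →  (k (w (u (t) (q))) (k (w (t)) (m (t) (t) (t))))
normal form: (k (w (u (t) (q))) (k (w (t)) (m (t) (t) (t))))


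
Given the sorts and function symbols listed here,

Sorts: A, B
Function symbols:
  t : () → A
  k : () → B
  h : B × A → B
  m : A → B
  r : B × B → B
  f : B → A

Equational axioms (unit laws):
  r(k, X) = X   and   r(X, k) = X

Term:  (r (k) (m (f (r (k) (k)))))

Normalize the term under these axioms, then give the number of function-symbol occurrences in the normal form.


size = 3

1. (r (k) (m (f (r (k) (k)))))  →  (m (f (r (k) (k))))
2. (m (f (r (k) (k))))  →  (m (f (k)))
normal form: (m (f (k)))


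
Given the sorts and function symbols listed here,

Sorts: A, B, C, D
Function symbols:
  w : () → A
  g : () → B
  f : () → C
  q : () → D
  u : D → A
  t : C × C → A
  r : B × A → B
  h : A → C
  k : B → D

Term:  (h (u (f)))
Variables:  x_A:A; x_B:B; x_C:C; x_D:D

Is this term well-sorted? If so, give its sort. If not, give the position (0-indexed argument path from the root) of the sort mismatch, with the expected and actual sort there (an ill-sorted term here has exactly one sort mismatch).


    (f) : C
  (u (f)) : ✗ arg 0 at [0, 0] has sort C, expected D

ill-sorted at position [0, 0]: expected D, got C


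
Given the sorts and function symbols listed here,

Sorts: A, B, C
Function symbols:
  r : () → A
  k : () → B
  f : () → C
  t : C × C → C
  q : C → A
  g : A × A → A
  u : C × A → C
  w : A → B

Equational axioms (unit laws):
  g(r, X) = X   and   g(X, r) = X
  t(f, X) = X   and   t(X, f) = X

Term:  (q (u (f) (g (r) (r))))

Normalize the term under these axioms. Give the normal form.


1. (q (u (f) (g (r) (r))))  →  (q (u (f) (r)))

normal form = (q (u (f) (r)))


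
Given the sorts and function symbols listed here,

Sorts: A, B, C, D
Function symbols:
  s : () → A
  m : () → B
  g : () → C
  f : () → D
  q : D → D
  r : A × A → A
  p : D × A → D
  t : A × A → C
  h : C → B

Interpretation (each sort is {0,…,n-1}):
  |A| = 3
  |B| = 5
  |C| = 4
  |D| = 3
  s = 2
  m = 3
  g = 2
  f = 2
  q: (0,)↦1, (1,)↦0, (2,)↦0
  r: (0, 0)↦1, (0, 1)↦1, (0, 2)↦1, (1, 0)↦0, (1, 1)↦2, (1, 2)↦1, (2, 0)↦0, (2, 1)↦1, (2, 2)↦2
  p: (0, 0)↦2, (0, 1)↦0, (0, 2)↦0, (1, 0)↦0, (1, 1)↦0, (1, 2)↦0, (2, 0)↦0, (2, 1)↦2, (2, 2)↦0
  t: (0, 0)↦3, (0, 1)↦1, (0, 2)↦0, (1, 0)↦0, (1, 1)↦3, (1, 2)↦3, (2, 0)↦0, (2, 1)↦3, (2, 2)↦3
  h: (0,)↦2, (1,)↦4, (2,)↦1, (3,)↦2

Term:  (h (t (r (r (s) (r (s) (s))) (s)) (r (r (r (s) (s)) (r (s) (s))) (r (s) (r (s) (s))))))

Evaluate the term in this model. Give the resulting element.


  s = 2
  s = 2
  s = 2
  (r (s) (s)) = r(2, 2) = 2
  (r (s) (r (s) (s))) = r(2, 2) = 2
  s = 2
  (r (r (s) (r (s) (s))) (s)) = r(2, 2) = 2
  s = 2
  s = 2
  (r (s) (s)) = r(2, 2) = 2
  s = 2
  s = 2
  (r (s) (s)) = r(2, 2) = 2
  (r (r (s) (s)) (r (s) (s))) = r(2, 2) = 2
  s = 2
  s = 2
  s = 2
  (r (s) (s)) = r(2, 2) = 2
  (r (s) (r (s) (s))) = r(2, 2) = 2
  (r (r (r (s) (s)) (r (s) (s))) (r (s) (r (s) (s)))) = r(2, 2) = 2
  (t (r (r (s) (r (s) (s))) (s)) (r (r (r (s) (s)) (r (s) (s))) (r (s) (r (s) (s))))) = t(2, 2) = 3
  (h (t (r (r (s) (r (s) (s))) (s)) (r (r (r (s) (s)) (r (s) (s))) (r (s) (r (s) (s)))))) = h(3,) = 2

value = 2


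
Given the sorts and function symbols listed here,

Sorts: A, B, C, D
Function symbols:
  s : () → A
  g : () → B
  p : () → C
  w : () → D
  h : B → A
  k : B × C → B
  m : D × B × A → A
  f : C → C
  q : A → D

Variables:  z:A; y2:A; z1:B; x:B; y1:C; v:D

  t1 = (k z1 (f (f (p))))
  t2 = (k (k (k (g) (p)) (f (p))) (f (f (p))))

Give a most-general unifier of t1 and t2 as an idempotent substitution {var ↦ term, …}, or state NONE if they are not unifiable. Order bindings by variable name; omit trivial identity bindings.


{z1 ↦ (k (k (g) (p)) (f (p)))}


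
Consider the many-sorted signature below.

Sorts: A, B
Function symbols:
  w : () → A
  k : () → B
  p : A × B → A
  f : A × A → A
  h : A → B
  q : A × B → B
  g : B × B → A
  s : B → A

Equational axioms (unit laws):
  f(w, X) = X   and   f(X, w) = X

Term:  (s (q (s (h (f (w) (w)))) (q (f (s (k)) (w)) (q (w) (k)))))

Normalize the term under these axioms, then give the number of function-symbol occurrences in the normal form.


size = 11

1. (s (q (s (h (f (w) (w)))) (q (f (s (k)) (w)) (q (w) (k)))))  →  (s (q (s (h (w))) (q (f (s (k)) (w)) (q (w) (k)))))
2. (s (q (s (h (w))) (q (f (s (k)) (w)) (q (w) (k)))))  →  (s (q (s (h (w))) (q (s (k)) (q (w) (k)))))
normal form: (s (q (s (h (w))) (q (s (k)) (q (w) (k)))))


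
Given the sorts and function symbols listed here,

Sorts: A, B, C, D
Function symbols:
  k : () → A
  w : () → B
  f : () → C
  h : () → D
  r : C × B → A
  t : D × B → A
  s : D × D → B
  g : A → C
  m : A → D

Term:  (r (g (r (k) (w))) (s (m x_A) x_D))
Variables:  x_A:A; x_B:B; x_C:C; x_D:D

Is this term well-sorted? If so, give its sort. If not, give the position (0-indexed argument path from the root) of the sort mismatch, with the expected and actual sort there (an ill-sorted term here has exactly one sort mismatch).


ill-sorted at position [0, 0, 0]: expected C, got A

      (k) : A
      (w) : B
    (r (k) (w)) : ✗ arg 0 at [0, 0, 0] has sort A, expected C
      x_A : A
    (m x_A) : D
    x_D : D
  (s (m x_A) x_D) : B


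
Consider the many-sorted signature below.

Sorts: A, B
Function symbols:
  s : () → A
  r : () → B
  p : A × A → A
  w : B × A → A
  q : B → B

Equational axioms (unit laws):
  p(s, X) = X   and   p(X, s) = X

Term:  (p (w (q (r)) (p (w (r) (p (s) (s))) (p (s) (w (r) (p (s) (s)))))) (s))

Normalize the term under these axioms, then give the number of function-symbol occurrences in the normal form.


1. (p (w (q (r)) (p (w (r) (p (s) (s))) (p (s) (w (r) (p (s) (s)))))) (s))  →  (w (q (r)) (p (w (r) (p (s) (s))) (p (s) (w (r) (p (s) (s))))))
2. (w (q (r)) (p (w (r) (p (s) (s))) (p (s) (w (r) (p (s) (s))))))  →  (w (q (r)) (p (w (r) (s)) (p (s) (w (r) (p (s) (s))))))
3. (w (q (r)) (p (w (r) (s)) (p (s) (w (r) (p (s) (s))))))  →  (w (q (r)) (p (w (r) (s)) (w (r) (p (s) (s)))))
4. (w (q (r)) (p (w (r) (s)) (w (r) (p (s) (s)))))  →  (w (q (r)) (p (w (r) (s)) (w (r) (s))))
normal form: (w (q (r)) (p (w (r) (s)) (w (r) (s))))

size = 10


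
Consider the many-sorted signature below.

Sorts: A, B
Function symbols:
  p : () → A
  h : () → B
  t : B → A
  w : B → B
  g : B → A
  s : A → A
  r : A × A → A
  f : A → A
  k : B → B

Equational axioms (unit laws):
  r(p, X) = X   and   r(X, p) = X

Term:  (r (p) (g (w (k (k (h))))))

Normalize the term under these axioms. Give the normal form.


normal form = (g (w (k (k (h)))))

1. (r (p) (g (w (k (k (h))))))  →  (g (w (k (k (h)))))


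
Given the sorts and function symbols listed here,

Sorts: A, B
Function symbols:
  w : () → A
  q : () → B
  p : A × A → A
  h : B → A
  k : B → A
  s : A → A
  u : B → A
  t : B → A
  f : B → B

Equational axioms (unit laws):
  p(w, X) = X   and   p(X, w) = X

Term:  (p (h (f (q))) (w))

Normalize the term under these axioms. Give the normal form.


1. (p (h (f (q))) (w))  →  (h (f (q)))

normal form = (h (f (q)))


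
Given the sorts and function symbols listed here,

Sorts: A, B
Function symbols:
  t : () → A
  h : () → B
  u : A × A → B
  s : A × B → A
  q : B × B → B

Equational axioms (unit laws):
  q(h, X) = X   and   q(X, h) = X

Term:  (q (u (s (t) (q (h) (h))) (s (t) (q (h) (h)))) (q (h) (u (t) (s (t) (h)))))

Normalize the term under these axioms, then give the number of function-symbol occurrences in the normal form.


1. (q (u (s (t) (q (h) (h))) (s (t) (q (h) (h)))) (q (h) (u (t) (s (t) (h)))))  →  (q (u (s (t) (h)) (s (t) (q (h) (h)))) (q (h) (u (t) (s (t) (h)))))
2. (q (u (s (t) (h)) (s (t) (q (h) (h)))) (q (h) (u (t) (s (t) (h)))))  →  (q (u (s (t) (h)) (s (t) (h))) (q (h) (u (t) (s (t) (h)))))
3. (q (u (s (t) (h)) (s (t) (h))) (q (h) (u (t) (s (t) (h)))))  →  (q (u (s (t) (h)) (s (t) (h))) (u (t) (s (t) (h))))
normal form: (q (u (s (t) (h)) (s (t) (h))) (u (t) (s (t) (h))))

size = 13


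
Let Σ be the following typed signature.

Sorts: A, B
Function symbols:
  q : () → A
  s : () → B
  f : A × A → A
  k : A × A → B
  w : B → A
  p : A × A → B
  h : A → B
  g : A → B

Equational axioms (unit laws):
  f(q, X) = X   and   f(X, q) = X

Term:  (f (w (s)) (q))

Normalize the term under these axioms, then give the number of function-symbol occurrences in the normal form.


1. (f (w (s)) (q))  →  (w (s))
normal form: (w (s))

size = 2


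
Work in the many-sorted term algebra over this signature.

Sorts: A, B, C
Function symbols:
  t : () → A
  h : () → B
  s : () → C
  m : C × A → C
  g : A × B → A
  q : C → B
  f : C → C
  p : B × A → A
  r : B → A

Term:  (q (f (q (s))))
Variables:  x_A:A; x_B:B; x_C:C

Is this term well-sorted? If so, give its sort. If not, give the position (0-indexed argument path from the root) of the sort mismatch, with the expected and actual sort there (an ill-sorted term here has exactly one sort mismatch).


ill-sorted at position [0, 0]: expected C, got B

      (s) : C
    (q (s)) : B
  (f (q (s))) : ✗ arg 0 at [0, 0] has sort B, expected C


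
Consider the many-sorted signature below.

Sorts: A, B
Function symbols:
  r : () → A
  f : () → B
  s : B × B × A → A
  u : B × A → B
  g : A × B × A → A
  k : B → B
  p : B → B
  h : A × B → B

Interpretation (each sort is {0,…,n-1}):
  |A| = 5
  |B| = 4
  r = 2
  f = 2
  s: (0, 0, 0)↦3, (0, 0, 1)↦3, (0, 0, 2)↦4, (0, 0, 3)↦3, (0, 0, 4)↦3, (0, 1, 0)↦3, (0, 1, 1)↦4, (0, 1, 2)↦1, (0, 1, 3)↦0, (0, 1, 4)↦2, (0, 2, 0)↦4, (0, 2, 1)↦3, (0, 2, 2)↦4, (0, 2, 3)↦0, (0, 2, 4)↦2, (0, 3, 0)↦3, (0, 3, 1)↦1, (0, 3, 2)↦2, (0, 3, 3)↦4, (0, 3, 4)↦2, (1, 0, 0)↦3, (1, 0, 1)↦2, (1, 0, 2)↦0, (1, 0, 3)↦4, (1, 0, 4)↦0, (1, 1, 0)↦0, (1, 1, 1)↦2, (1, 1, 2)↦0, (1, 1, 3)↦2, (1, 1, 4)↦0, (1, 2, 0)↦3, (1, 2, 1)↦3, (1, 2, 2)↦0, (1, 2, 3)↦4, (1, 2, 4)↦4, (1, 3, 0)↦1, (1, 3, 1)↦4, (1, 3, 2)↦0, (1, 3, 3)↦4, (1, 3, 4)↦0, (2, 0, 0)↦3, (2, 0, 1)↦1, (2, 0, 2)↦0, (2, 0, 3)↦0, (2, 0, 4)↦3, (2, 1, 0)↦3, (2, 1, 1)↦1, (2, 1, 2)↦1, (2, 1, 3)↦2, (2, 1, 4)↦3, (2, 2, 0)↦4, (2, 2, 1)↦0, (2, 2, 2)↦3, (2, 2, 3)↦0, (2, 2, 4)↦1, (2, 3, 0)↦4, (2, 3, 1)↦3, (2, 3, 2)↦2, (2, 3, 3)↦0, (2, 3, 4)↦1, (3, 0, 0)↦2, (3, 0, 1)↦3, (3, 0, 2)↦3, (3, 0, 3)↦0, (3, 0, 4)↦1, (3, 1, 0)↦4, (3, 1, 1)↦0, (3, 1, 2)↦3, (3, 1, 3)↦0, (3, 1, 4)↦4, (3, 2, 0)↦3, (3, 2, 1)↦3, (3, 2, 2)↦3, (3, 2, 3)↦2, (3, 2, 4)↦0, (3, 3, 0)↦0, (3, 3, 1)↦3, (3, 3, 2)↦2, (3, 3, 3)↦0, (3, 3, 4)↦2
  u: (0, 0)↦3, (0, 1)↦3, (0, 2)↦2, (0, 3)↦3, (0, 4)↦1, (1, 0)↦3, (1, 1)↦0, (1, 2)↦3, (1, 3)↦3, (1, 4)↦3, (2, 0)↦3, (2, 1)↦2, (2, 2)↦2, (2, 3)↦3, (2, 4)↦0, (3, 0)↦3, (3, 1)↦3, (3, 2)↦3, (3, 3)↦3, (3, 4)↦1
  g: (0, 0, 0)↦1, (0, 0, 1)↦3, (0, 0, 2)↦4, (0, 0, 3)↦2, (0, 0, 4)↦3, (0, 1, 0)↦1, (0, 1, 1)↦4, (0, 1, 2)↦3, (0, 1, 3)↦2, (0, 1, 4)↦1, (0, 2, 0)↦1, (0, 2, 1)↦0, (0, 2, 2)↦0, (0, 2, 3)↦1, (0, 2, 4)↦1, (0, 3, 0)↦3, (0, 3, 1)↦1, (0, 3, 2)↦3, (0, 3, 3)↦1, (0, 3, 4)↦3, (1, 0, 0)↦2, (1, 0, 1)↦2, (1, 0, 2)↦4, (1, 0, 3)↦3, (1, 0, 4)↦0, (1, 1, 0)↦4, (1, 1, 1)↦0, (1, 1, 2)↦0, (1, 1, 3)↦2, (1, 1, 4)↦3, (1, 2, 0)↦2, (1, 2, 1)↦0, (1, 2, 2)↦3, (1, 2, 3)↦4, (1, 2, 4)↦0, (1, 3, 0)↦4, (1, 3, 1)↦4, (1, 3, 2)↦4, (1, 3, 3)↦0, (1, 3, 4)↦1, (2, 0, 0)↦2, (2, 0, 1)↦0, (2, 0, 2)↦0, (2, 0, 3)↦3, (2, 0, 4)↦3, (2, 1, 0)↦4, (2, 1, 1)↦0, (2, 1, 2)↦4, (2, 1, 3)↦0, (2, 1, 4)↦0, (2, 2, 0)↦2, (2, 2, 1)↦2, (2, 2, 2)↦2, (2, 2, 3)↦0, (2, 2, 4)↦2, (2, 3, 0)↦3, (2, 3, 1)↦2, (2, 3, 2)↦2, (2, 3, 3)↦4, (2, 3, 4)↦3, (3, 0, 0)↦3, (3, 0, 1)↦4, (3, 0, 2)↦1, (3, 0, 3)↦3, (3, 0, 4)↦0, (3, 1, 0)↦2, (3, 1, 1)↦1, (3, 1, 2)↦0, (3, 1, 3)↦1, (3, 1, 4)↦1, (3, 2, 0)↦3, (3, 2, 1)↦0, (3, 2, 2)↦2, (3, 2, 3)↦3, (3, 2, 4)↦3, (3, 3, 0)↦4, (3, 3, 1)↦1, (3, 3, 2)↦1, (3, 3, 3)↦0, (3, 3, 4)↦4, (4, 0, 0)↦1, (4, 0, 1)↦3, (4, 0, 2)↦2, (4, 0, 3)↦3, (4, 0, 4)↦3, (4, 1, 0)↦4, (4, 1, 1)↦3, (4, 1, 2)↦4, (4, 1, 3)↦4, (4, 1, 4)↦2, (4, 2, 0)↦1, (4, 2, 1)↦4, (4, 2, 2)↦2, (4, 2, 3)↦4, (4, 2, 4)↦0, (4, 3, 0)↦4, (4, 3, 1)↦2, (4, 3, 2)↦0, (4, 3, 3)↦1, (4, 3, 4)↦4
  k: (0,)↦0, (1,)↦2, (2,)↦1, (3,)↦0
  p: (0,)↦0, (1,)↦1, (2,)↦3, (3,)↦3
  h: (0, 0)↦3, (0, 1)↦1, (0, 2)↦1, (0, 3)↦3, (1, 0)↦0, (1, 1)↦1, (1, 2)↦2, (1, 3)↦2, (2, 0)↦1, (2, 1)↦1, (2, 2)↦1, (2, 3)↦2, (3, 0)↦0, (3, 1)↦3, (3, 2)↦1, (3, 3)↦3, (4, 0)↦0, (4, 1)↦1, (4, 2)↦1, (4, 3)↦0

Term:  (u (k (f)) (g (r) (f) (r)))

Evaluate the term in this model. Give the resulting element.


value = 3

  f = 2
  (k (f)) = k(2,) = 1
  r = 2
  f = 2
  r = 2
  (g (r) (f) (r)) = g(2, 2, 2) = 2
  (u (k (f)) (g (r) (f) (r))) = u(1, 2) = 3
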